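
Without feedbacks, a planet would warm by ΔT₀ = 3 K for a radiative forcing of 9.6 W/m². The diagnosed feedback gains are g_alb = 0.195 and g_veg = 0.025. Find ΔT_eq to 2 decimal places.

Total gain g = 0.195 + 0.025 = 0.22.
Amplification A = 1/(1 − 0.22) = 1.282.
ΔT = 3 × 1.282 = 3.85 K.

3.85 K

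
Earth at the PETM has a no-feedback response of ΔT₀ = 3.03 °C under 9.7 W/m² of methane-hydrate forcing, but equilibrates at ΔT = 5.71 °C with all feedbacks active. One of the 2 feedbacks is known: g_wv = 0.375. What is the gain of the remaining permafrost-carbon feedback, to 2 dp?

Amplification A = ΔT/ΔT₀ = 5.71/3.03 = 1.884.
Total gain g = 1 − 1/A = 1 − 1/1.884 = 0.4692.
The known gain is 0.375.
g_pf = 0.4692 − 0.375 = 0.09.

0.09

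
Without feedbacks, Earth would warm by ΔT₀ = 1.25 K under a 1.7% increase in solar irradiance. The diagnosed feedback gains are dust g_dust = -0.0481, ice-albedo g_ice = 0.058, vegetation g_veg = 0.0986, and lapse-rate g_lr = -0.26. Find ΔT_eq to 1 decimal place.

Total gain g = -0.0481 + 0.058 + 0.0986 − 0.26 = -0.1515.
Amplification A = 1/(1 + 0.1515) = 0.8684.
ΔT = 1.25 × 0.8684 = 1.1 K.

1.1 K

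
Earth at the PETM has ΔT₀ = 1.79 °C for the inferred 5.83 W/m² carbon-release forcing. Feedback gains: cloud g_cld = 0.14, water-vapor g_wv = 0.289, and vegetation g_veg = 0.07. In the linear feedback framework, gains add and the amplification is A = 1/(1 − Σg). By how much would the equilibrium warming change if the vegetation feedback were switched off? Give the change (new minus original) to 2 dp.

-0.44 °C

Original: g = 0.499, ΔT = 1.79/(1−0.499) = 3.5729 °C.
Without vegetation: g' = 0.429, ΔT' = 1.79/(1−0.429) = 3.1349 °C.
Change = 3.1349 − 3.5729 = -0.44 °C.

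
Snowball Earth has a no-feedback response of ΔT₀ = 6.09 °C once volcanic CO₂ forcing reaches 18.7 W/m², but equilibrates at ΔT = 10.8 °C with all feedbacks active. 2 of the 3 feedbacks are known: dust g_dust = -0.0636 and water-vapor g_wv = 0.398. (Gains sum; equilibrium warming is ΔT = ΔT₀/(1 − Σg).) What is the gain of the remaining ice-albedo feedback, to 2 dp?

Amplification A = ΔT/ΔT₀ = 10.8/6.09 = 1.773.
Total gain g = 1 − 1/A = 1 − 1/1.773 = 0.436.
Known gains sum to -0.0636 + 0.398 = 0.3344.
g_ice = 0.436 − 0.3344 = 0.10.

0.10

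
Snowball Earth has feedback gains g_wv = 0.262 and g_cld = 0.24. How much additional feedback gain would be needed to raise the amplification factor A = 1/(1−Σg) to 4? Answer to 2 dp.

0.25

Current total gain = 0.502.
Target gain for A = 4: g* = 1 − 1/4 = 0.75.
Additional gain needed = 0.75 − 0.502 = 0.25.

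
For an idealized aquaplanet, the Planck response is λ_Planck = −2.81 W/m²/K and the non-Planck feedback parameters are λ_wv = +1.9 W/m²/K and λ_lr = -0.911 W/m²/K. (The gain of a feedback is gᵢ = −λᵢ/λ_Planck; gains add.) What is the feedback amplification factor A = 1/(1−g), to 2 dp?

Convert to gains: g_wv = 1.9/2.81 = 0.6762; g_lr = -0.911/2.81 = -0.3242.
Total gain g = 0.352.
A = 1/(1 − 0.352) = 1.54.

1.54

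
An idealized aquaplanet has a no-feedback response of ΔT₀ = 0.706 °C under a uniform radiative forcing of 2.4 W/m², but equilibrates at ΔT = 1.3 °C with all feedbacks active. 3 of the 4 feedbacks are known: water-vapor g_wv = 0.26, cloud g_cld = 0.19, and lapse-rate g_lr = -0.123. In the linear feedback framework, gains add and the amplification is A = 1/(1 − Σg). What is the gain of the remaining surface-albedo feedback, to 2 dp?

0.13

Amplification A = ΔT/ΔT₀ = 1.3/0.706 = 1.841.
Total gain g = 1 − 1/A = 1 − 1/1.841 = 0.4568.
Known gains sum to 0.26 + 0.19 − 0.123 = 0.327.
g_alb = 0.4568 − 0.327 = 0.13.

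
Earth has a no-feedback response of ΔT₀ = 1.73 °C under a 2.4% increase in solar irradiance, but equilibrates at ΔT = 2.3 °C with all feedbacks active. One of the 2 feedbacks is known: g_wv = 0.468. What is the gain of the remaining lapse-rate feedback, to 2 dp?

-0.22

Amplification A = ΔT/ΔT₀ = 2.3/1.73 = 1.329.
Total gain g = 1 − 1/A = 1 − 1/1.329 = 0.2476.
The known gain is 0.468.
g_lr = 0.2476 − 0.468 = -0.22.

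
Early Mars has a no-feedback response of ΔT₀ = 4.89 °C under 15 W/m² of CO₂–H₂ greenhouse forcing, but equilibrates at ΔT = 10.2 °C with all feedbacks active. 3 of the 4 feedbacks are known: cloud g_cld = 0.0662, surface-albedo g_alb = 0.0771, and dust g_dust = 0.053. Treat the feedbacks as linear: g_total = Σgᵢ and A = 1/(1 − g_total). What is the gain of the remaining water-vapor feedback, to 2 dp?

Amplification A = ΔT/ΔT₀ = 10.2/4.89 = 2.086.
Total gain g = 1 − 1/A = 1 − 1/2.086 = 0.5206.
Known gains sum to 0.0662 + 0.0771 + 0.053 = 0.1963.
g_wv = 0.5206 − 0.1963 = 0.32.

0.32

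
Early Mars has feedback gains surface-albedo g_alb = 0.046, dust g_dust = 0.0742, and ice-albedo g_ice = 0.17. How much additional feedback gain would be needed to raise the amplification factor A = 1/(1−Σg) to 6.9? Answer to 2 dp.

0.56

Current total gain = 0.2902.
Target gain for A = 6.9: g* = 1 − 1/6.9 = 0.8551.
Additional gain needed = 0.8551 − 0.2902 = 0.56.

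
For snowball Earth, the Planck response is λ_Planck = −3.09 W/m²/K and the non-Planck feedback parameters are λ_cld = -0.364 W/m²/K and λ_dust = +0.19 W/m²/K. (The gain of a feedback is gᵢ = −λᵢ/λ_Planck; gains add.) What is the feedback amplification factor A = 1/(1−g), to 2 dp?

Convert to gains: g_cld = -0.364/3.09 = -0.1178; g_dust = 0.19/3.09 = 0.06149.
Total gain g = -0.05631.
A = 1/(1 + 0.05631) = 0.95.

0.95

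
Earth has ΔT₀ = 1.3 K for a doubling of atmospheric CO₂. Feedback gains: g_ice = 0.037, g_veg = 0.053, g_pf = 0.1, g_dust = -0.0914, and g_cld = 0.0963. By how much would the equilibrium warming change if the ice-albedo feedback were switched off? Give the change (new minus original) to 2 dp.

Original: g = 0.1949, ΔT = 1.3/(1−0.1949) = 1.6147 K.
Without ice-albedo: g' = 0.1579, ΔT' = 1.3/(1−0.1579) = 1.5438 K.
Change = 1.5438 − 1.6147 = -0.07 K.

-0.07 K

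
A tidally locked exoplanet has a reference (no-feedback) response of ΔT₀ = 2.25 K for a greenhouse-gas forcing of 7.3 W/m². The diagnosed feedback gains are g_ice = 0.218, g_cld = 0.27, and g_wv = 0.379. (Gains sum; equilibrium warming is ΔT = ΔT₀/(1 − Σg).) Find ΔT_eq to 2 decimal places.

Total gain g = 0.218 + 0.27 + 0.379 = 0.867.
Amplification A = 1/(1 − 0.867) = 7.519.
ΔT = 2.25 × 7.519 = 16.92 K.

16.92 K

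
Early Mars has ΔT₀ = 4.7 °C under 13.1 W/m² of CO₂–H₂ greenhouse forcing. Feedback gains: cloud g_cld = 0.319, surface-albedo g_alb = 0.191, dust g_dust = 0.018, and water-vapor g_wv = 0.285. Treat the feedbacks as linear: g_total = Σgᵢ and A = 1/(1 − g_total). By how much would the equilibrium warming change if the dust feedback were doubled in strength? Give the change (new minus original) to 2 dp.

Original: g = 0.813, ΔT = 4.7/(1−0.813) = 25.1337 °C.
With doubled dust: g' = 0.831, ΔT' = 4.7/(1−0.831) = 27.8107 °C.
Change = 27.8107 − 25.1337 = 2.68 °C.

2.68 °C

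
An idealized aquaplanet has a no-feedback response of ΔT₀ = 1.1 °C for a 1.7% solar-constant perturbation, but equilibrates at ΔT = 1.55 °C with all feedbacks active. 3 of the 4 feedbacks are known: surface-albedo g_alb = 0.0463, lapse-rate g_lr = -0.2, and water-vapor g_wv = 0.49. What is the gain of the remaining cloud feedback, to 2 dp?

-0.05

Amplification A = ΔT/ΔT₀ = 1.55/1.1 = 1.409.
Total gain g = 1 − 1/A = 1 − 1/1.409 = 0.2903.
Known gains sum to 0.0463 − 0.2 + 0.49 = 0.3363.
g_cld = 0.2903 − 0.3363 = -0.05.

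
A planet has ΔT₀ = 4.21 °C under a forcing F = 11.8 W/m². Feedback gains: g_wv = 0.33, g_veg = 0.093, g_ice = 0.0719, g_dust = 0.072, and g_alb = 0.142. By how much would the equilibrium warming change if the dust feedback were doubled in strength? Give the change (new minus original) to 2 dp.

Original: g = 0.7089, ΔT = 4.21/(1−0.7089) = 14.4624 °C.
With doubled dust: g' = 0.7809, ΔT' = 4.21/(1−0.7809) = 19.2150 °C.
Change = 19.2150 − 14.4624 = 4.75 °C.

4.75 °C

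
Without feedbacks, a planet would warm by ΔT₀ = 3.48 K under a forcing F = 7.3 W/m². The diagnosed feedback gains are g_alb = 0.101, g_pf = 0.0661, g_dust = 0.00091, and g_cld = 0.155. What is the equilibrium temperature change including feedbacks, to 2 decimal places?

5.14 K

Total gain g = 0.101 + 0.0661 + 0.00091 + 0.155 = 0.32301.
Amplification A = 1/(1 − 0.32301) = 1.477.
ΔT = 3.48 × 1.477 = 5.14 K.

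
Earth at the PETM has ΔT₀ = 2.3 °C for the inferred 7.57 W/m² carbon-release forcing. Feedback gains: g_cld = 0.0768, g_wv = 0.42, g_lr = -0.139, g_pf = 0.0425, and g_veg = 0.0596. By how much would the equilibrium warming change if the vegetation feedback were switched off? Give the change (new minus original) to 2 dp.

Original: g = 0.4599, ΔT = 2.3/(1−0.4599) = 4.2585 °C.
Without vegetation: g' = 0.4003, ΔT' = 2.3/(1−0.4003) = 3.8353 °C.
Change = 3.8353 − 4.2585 = -0.42 °C.

-0.42 °C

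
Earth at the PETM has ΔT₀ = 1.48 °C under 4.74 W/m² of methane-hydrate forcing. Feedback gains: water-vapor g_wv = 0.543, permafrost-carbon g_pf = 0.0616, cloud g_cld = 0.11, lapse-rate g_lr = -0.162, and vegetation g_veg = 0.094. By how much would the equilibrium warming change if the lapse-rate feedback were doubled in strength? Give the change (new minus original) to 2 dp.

-1.32 °C

Original: g = 0.6466, ΔT = 1.48/(1−0.6466) = 4.1879 °C.
With doubled lapse-rate: g' = 0.4846, ΔT' = 1.48/(1−0.4846) = 2.8716 °C.
Change = 2.8716 − 4.1879 = -1.32 °C.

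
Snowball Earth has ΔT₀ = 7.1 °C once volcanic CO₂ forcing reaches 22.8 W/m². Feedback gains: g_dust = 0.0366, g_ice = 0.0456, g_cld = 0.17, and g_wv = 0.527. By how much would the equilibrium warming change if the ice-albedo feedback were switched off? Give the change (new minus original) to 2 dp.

Original: g = 0.7792, ΔT = 7.1/(1−0.7792) = 32.1558 °C.
Without ice-albedo: g' = 0.7336, ΔT' = 7.1/(1−0.7336) = 26.6517 °C.
Change = 26.6517 − 32.1558 = -5.50 °C.

-5.50 °C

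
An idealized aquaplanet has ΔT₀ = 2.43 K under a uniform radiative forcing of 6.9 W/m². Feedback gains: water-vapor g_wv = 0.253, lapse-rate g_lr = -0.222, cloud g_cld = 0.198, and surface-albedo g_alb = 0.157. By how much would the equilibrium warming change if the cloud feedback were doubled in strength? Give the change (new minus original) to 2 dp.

1.88 K

Original: g = 0.386, ΔT = 2.43/(1−0.386) = 3.9577 K.
With doubled cloud: g' = 0.584, ΔT' = 2.43/(1−0.584) = 5.8413 K.
Change = 5.8413 − 3.9577 = 1.88 K.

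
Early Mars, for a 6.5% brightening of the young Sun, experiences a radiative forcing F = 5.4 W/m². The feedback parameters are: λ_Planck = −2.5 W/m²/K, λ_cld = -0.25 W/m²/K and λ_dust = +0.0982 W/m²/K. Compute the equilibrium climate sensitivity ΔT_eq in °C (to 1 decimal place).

2.0 °C

Net feedback parameter λ = (−2.5) + (-0.25) + (+0.0982) = -2.6518 W/m²/K.
ΔT = −F/λ = −5.4/(-2.6518) = 2.0 °C.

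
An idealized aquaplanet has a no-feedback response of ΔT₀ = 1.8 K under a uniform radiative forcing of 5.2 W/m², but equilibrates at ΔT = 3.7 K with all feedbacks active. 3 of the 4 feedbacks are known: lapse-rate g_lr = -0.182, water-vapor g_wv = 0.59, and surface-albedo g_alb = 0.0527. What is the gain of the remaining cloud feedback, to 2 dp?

Amplification A = ΔT/ΔT₀ = 3.7/1.8 = 2.056.
Total gain g = 1 − 1/A = 1 − 1/2.056 = 0.5136.
Known gains sum to -0.182 + 0.59 + 0.0527 = 0.4607.
g_cld = 0.5136 − 0.4607 = 0.05.

0.05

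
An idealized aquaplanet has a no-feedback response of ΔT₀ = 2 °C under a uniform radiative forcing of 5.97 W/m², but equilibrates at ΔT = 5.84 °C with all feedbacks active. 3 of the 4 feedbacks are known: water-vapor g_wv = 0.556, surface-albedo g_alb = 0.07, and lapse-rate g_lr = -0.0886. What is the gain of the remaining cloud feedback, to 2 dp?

Amplification A = ΔT/ΔT₀ = 5.84/2 = 2.92.
Total gain g = 1 − 1/A = 1 − 1/2.92 = 0.6575.
Known gains sum to 0.556 + 0.07 − 0.0886 = 0.5374.
g_cld = 0.6575 − 0.5374 = 0.12.

0.12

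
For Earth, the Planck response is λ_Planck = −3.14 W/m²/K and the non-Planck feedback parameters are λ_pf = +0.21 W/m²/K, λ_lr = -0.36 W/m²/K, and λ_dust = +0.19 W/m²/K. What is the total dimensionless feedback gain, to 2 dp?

0.01

Convert to gains: g_pf = 0.21/3.14 = 0.06688; g_lr = -0.36/3.14 = -0.1146; g_dust = 0.19/3.14 = 0.06051.
Total gain g = 0.01279.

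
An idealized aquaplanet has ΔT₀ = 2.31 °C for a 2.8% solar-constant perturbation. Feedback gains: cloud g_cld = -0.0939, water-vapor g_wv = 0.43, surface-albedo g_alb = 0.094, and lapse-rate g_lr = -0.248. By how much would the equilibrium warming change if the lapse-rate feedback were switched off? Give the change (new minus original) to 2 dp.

1.23 °C

Original: g = 0.1821, ΔT = 2.31/(1−0.1821) = 2.8243 °C.
Without lapse-rate: g' = 0.4301, ΔT' = 2.31/(1−0.4301) = 4.0533 °C.
Change = 4.0533 − 2.8243 = 1.23 °C.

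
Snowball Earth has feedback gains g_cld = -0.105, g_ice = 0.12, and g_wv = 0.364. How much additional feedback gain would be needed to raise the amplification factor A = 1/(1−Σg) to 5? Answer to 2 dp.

Current total gain = 0.379.
Target gain for A = 5: g* = 1 − 1/5 = 0.8.
Additional gain needed = 0.8 − 0.379 = 0.42.

0.42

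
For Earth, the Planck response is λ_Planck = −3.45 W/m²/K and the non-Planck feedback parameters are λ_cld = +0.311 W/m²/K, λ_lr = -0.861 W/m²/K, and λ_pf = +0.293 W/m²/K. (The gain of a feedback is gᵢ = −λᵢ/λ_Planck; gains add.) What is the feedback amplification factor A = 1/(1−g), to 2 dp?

Convert to gains: g_cld = 0.311/3.45 = 0.09014; g_lr = -0.861/3.45 = -0.2496; g_pf = 0.293/3.45 = 0.08493.
Total gain g = -0.07453.
A = 1/(1 + 0.07453) = 0.93.

0.93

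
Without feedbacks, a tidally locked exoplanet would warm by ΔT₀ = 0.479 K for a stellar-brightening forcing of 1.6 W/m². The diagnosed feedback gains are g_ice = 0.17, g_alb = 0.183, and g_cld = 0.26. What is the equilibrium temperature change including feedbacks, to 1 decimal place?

1.2 K

Total gain g = 0.17 + 0.183 + 0.26 = 0.613.
Amplification A = 1/(1 − 0.613) = 2.584.
ΔT = 0.479 × 2.584 = 1.2 K.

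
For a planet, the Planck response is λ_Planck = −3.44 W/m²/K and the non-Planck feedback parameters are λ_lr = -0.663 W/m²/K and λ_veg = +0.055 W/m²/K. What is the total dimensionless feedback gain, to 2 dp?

Convert to gains: g_lr = -0.663/3.44 = -0.1927; g_veg = 0.055/3.44 = 0.01599.
Total gain g = -0.17671.

-0.18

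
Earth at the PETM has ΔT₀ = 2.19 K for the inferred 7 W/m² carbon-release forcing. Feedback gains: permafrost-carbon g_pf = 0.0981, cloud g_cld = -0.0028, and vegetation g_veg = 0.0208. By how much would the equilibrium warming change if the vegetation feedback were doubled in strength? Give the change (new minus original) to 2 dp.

0.06 K

Original: g = 0.1161, ΔT = 2.19/(1−0.1161) = 2.4777 K.
With doubled vegetation: g' = 0.1369, ΔT' = 2.19/(1−0.1369) = 2.5374 K.
Change = 2.5374 − 2.4777 = 0.06 K.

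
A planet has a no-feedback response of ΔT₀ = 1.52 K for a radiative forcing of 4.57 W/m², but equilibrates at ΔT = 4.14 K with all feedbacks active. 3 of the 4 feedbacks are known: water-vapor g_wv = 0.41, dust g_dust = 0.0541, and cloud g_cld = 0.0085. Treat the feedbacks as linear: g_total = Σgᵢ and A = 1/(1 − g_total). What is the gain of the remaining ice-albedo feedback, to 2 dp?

0.16

Amplification A = ΔT/ΔT₀ = 4.14/1.52 = 2.724.
Total gain g = 1 − 1/A = 1 − 1/2.724 = 0.6329.
Known gains sum to 0.41 + 0.0541 + 0.0085 = 0.4726.
g_ice = 0.6329 − 0.4726 = 0.16.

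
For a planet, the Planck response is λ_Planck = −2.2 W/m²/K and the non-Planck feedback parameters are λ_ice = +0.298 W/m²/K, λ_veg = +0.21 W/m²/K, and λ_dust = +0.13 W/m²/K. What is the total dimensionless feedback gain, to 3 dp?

0.290

Convert to gains: g_ice = 0.298/2.2 = 0.1355; g_veg = 0.21/2.2 = 0.09545; g_dust = 0.13/2.2 = 0.05909.
Total gain g = 0.29004.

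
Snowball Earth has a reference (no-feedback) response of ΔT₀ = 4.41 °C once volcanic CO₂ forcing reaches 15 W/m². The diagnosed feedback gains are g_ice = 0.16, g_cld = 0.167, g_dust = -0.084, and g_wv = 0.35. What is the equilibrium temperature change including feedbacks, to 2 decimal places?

10.84 °C

Total gain g = 0.16 + 0.167 − 0.084 + 0.35 = 0.593.
Amplification A = 1/(1 − 0.593) = 2.457.
ΔT = 4.41 × 2.457 = 10.84 °C.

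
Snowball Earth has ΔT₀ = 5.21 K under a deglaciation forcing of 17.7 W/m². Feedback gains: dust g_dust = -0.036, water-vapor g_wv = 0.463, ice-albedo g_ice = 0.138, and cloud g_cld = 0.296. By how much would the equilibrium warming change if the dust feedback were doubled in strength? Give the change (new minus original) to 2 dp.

Original: g = 0.861, ΔT = 5.21/(1−0.861) = 37.4820 K.
With doubled dust: g' = 0.825, ΔT' = 5.21/(1−0.825) = 29.7714 K.
Change = 29.7714 − 37.4820 = -7.71 K.

-7.71 K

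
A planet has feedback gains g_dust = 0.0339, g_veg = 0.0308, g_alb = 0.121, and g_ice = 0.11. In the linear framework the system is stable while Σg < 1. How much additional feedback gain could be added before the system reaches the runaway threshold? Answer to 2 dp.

0.70

Current total gain = 0.0339 + 0.0308 + 0.121 + 0.11 = 0.2957.
Margin to runaway = 1 − 0.2957 = 0.70.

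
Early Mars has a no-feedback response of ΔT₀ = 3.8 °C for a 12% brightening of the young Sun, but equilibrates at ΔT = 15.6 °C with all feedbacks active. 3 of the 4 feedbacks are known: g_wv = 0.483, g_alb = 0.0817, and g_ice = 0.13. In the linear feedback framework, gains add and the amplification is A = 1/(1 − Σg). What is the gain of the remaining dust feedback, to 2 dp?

0.06

Amplification A = ΔT/ΔT₀ = 15.6/3.8 = 4.105.
Total gain g = 1 − 1/A = 1 − 1/4.105 = 0.7564.
Known gains sum to 0.483 + 0.0817 + 0.13 = 0.6947.
g_dust = 0.7564 − 0.6947 = 0.06.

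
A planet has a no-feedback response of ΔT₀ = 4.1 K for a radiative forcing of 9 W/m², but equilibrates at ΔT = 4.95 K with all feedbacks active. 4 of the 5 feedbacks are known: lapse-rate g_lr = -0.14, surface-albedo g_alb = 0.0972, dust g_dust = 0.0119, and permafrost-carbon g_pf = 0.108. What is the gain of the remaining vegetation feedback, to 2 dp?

Amplification A = ΔT/ΔT₀ = 4.95/4.1 = 1.207.
Total gain g = 1 − 1/A = 1 − 1/1.207 = 0.1715.
Known gains sum to -0.14 + 0.0972 + 0.0119 + 0.108 = 0.0771.
g_veg = 0.1715 − 0.0771 = 0.09.

0.09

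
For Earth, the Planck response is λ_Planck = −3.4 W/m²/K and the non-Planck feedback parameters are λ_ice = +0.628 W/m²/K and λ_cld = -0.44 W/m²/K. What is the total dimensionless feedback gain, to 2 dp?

0.06

Convert to gains: g_ice = 0.628/3.4 = 0.1847; g_cld = -0.44/3.4 = -0.1294.
Total gain g = 0.0553.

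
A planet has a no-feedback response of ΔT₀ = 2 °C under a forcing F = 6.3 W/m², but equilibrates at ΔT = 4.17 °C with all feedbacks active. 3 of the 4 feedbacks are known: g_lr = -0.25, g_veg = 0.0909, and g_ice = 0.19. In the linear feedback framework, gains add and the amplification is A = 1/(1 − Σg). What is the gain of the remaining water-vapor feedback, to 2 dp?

0.49

Amplification A = ΔT/ΔT₀ = 4.17/2 = 2.085.
Total gain g = 1 − 1/A = 1 − 1/2.085 = 0.5204.
Known gains sum to -0.25 + 0.0909 + 0.19 = 0.0309.
g_wv = 0.5204 − 0.0309 = 0.49.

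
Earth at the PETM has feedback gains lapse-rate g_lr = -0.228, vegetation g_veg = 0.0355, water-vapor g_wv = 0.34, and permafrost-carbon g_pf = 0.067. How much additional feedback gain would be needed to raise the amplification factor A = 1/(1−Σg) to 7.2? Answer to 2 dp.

Current total gain = 0.2145.
Target gain for A = 7.2: g* = 1 − 1/7.2 = 0.8611.
Additional gain needed = 0.8611 − 0.2145 = 0.65.

0.65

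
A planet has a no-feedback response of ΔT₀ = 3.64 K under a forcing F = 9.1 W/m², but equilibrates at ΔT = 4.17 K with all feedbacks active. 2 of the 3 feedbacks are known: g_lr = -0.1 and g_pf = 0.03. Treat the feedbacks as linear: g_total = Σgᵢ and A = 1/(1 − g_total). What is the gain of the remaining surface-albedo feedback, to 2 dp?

Amplification A = ΔT/ΔT₀ = 4.17/3.64 = 1.146.
Total gain g = 1 − 1/A = 1 − 1/1.146 = 0.1274.
Known gains sum to -0.1 + 0.03 = -0.07.
g_alb = 0.1274 + 0.07 = 0.20.

0.20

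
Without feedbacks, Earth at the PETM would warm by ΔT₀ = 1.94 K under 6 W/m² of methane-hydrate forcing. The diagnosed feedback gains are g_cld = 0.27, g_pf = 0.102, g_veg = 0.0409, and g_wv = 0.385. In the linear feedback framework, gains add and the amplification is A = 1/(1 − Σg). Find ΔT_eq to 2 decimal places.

9.60 K

Total gain g = 0.27 + 0.102 + 0.0409 + 0.385 = 0.7979.
Amplification A = 1/(1 − 0.7979) = 4.948.
ΔT = 1.94 × 4.948 = 9.60 K.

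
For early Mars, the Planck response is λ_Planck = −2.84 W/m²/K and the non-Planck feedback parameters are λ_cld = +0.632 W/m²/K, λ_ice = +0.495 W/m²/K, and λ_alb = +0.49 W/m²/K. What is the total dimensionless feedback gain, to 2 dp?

0.57

Convert to gains: g_cld = 0.632/2.84 = 0.2225; g_ice = 0.495/2.84 = 0.1743; g_alb = 0.49/2.84 = 0.1725.
Total gain g = 0.5693.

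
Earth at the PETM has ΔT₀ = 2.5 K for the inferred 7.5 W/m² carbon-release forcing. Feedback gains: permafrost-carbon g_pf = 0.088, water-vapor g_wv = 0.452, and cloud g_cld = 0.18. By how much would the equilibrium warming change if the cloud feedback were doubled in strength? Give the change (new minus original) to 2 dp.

16.07 K

Original: g = 0.72, ΔT = 2.5/(1−0.72) = 8.9286 K.
With doubled cloud: g' = 0.9, ΔT' = 2.5/(1−0.9) = 25.0000 K.
Change = 25.0000 − 8.9286 = 16.07 K.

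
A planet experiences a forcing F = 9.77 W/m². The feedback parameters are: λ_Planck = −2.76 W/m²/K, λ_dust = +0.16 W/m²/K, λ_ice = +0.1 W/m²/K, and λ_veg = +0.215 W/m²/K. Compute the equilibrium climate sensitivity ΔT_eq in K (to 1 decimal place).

Net feedback parameter λ = (−2.76) + (+0.16) + (+0.1) + (+0.215) = -2.285 W/m²/K.
ΔT = −F/λ = −9.77/(-2.285) = 4.3 K.

4.3 K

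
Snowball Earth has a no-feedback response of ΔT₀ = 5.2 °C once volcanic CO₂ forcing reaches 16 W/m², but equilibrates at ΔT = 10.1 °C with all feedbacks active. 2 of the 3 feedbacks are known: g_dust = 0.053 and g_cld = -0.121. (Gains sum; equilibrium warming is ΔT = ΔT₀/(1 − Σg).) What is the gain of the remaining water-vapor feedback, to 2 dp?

Amplification A = ΔT/ΔT₀ = 10.1/5.2 = 1.942.
Total gain g = 1 − 1/A = 1 − 1/1.942 = 0.4851.
Known gains sum to 0.053 − 0.121 = -0.068.
g_wv = 0.4851 + 0.068 = 0.55.

0.55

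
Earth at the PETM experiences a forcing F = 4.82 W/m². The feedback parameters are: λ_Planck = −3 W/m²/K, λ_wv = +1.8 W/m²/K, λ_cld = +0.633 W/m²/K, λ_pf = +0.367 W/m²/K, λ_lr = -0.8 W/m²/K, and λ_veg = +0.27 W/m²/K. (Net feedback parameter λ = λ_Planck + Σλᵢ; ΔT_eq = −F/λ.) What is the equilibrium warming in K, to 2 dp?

Net feedback parameter λ = (−3) + (+1.8) + (+0.633) + (+0.367) + (-0.8) + (+0.27) = -0.73 W/m²/K.
ΔT = −F/λ = −4.82/(-0.73) = 6.60 K.

6.60 K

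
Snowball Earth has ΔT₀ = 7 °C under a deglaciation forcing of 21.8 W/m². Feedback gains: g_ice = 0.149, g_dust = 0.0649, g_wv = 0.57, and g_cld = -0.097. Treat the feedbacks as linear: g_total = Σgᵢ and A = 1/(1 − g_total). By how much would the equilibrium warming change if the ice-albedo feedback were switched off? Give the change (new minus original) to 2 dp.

Original: g = 0.6869, ΔT = 7/(1−0.6869) = 22.3571 °C.
Without ice-albedo: g' = 0.5379, ΔT' = 7/(1−0.5379) = 15.1482 °C.
Change = 15.1482 − 22.3571 = -7.21 °C.

-7.21 °C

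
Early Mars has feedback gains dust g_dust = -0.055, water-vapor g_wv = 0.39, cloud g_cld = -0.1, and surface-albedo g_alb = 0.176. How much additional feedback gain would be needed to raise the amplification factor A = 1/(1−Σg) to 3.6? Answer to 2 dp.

Current total gain = 0.411.
Target gain for A = 3.6: g* = 1 − 1/3.6 = 0.7222.
Additional gain needed = 0.7222 − 0.411 = 0.31.

0.31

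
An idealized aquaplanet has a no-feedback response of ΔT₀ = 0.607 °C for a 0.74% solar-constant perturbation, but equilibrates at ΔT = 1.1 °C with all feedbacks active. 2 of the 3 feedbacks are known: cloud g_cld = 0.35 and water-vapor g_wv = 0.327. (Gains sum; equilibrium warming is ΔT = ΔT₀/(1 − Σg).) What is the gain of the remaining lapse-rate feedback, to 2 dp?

-0.23

Amplification A = ΔT/ΔT₀ = 1.1/0.607 = 1.812.
Total gain g = 1 − 1/A = 1 − 1/1.812 = 0.4481.
Known gains sum to 0.35 + 0.327 = 0.677.
g_lr = 0.4481 − 0.677 = -0.23.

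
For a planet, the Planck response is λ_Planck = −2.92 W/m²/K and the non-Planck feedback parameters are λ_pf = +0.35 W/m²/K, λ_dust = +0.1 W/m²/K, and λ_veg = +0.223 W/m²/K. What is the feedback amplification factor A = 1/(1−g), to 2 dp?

Convert to gains: g_pf = 0.35/2.92 = 0.1199; g_dust = 0.1/2.92 = 0.03425; g_veg = 0.223/2.92 = 0.07637.
Total gain g = 0.23052.
A = 1/(1 − 0.23052) = 1.30.

1.30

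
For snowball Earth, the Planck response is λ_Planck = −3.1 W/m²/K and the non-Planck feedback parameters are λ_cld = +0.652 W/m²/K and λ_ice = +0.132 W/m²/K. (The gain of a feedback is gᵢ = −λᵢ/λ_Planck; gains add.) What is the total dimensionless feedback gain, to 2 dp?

Convert to gains: g_cld = 0.652/3.1 = 0.2103; g_ice = 0.132/3.1 = 0.04258.
Total gain g = 0.25288.

0.25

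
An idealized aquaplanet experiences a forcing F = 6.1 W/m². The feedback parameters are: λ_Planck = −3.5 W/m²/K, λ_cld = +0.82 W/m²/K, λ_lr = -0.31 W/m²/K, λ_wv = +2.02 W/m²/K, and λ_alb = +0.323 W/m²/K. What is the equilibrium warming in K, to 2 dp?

9.43 K

Net feedback parameter λ = (−3.5) + (+0.82) + (-0.31) + (+2.02) + (+0.323) = -0.647 W/m²/K.
ΔT = −F/λ = −6.1/(-0.647) = 9.43 K.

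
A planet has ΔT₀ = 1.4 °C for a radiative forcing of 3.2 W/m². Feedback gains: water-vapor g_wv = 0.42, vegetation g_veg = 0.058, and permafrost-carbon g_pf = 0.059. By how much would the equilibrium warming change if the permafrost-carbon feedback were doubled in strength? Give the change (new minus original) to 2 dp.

Original: g = 0.537, ΔT = 1.4/(1−0.537) = 3.0238 °C.
With doubled permafrost-carbon: g' = 0.596, ΔT' = 1.4/(1−0.596) = 3.4653 °C.
Change = 3.4653 − 3.0238 = 0.44 °C.

0.44 °C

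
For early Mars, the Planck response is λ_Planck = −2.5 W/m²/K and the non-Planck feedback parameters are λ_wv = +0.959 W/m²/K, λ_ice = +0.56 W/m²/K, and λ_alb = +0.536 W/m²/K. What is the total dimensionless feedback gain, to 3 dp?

0.822

Convert to gains: g_wv = 0.959/2.5 = 0.3836; g_ice = 0.56/2.5 = 0.224; g_alb = 0.536/2.5 = 0.2144.
Total gain g = 0.822.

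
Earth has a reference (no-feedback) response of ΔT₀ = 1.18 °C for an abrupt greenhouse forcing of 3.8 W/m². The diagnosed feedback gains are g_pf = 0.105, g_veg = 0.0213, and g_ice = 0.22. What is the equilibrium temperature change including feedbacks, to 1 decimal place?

1.8 °C

Total gain g = 0.105 + 0.0213 + 0.22 = 0.3463.
Amplification A = 1/(1 − 0.3463) = 1.53.
ΔT = 1.18 × 1.53 = 1.8 °C.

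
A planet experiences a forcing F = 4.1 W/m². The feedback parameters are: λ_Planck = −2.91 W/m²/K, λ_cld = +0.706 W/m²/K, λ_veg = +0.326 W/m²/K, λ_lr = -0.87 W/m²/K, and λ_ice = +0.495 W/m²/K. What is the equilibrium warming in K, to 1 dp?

Net feedback parameter λ = (−2.91) + (+0.706) + (+0.326) + (-0.87) + (+0.495) = -2.253 W/m²/K.
ΔT = −F/λ = −4.1/(-2.253) = 1.8 K.

1.8 K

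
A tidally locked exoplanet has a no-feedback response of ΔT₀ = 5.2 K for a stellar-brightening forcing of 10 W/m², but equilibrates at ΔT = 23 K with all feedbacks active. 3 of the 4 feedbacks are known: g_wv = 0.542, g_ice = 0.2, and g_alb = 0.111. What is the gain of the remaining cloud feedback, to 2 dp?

-0.08

Amplification A = ΔT/ΔT₀ = 23/5.2 = 4.423.
Total gain g = 1 − 1/A = 1 − 1/4.423 = 0.7739.
Known gains sum to 0.542 + 0.2 + 0.111 = 0.853.
g_cld = 0.7739 − 0.853 = -0.08.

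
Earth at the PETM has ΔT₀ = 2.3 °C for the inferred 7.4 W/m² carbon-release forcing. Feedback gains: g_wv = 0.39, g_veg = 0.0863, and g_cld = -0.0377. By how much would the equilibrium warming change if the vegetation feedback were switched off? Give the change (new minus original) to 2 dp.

-0.55 °C

Original: g = 0.4386, ΔT = 2.3/(1−0.4386) = 4.0969 °C.
Without vegetation: g' = 0.3523, ΔT' = 2.3/(1−0.3523) = 3.5510 °C.
Change = 3.5510 − 4.0969 = -0.55 °C.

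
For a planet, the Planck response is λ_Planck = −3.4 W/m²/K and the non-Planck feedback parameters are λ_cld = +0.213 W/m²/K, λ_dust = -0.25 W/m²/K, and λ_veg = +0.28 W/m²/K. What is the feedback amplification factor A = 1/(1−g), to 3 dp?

1.077

Convert to gains: g_cld = 0.213/3.4 = 0.06265; g_dust = -0.25/3.4 = -0.07353; g_veg = 0.28/3.4 = 0.08235.
Total gain g = 0.07147.
A = 1/(1 − 0.07147) = 1.077.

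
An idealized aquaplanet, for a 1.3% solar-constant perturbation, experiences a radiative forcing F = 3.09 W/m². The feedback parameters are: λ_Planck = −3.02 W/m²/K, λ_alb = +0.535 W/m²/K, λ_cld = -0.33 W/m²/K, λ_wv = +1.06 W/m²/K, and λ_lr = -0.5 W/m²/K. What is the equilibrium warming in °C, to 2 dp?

1.37 °C

Net feedback parameter λ = (−3.02) + (+0.535) + (-0.33) + (+1.06) + (-0.5) = -2.255 W/m²/K.
ΔT = −F/λ = −3.09/(-2.255) = 1.37 °C.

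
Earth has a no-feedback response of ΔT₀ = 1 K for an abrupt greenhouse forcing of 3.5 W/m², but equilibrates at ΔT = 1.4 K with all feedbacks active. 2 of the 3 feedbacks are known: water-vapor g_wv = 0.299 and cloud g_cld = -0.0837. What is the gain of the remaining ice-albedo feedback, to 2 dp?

0.07

Amplification A = ΔT/ΔT₀ = 1.4/1 = 1.4.
Total gain g = 1 − 1/A = 1 − 1/1.4 = 0.2857.
Known gains sum to 0.299 − 0.0837 = 0.2153.
g_ice = 0.2857 − 0.2153 = 0.07.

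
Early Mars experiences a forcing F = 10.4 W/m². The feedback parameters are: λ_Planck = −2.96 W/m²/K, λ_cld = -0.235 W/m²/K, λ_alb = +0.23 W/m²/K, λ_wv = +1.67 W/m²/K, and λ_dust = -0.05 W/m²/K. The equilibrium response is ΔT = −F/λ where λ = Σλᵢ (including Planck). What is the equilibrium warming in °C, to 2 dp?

Net feedback parameter λ = (−2.96) + (-0.235) + (+0.23) + (+1.67) + (-0.05) = -1.345 W/m²/K.
ΔT = −F/λ = −10.4/(-1.345) = 7.73 °C.

7.73 °C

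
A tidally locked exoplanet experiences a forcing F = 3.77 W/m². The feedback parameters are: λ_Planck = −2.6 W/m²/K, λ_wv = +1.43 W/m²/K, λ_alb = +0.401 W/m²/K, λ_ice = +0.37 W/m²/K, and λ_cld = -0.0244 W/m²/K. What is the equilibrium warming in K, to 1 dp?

8.9 K

Net feedback parameter λ = (−2.6) + (+1.43) + (+0.401) + (+0.37) + (-0.0244) = -0.4234 W/m²/K.
ΔT = −F/λ = −3.77/(-0.4234) = 8.9 K.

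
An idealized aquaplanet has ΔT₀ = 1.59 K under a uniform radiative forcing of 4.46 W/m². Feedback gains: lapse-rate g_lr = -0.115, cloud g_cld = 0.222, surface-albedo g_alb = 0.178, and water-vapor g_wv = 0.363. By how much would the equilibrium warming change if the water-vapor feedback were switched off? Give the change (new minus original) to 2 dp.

-2.29 K

Original: g = 0.648, ΔT = 1.59/(1−0.648) = 4.5170 K.
Without water-vapor: g' = 0.285, ΔT' = 1.59/(1−0.285) = 2.2238 K.
Change = 2.2238 − 4.5170 = -2.29 K.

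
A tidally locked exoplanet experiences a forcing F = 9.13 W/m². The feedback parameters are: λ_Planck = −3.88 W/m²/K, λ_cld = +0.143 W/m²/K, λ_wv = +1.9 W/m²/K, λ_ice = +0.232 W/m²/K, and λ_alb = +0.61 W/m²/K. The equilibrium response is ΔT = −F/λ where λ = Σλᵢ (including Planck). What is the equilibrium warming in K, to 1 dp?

9.2 K

Net feedback parameter λ = (−3.88) + (+0.143) + (+1.9) + (+0.232) + (+0.61) = -0.995 W/m²/K.
ΔT = −F/λ = −9.13/(-0.995) = 9.2 K.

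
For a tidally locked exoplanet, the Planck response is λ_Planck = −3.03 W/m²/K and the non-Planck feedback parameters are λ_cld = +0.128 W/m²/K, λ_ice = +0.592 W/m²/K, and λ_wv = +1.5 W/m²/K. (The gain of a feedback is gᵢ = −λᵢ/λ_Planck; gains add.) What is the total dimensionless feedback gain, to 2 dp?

0.73

Convert to gains: g_cld = 0.128/3.03 = 0.04224; g_ice = 0.592/3.03 = 0.1954; g_wv = 1.5/3.03 = 0.495.
Total gain g = 0.73264.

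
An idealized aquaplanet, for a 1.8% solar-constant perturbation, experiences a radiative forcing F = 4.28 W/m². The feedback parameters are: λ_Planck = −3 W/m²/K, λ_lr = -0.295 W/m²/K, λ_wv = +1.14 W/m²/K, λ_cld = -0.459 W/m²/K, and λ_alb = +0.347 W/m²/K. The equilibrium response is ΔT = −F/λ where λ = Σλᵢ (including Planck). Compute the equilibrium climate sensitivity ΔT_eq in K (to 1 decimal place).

Net feedback parameter λ = (−3) + (-0.295) + (+1.14) + (-0.459) + (+0.347) = -2.267 W/m²/K.
ΔT = −F/λ = −4.28/(-2.267) = 1.9 K.

1.9 K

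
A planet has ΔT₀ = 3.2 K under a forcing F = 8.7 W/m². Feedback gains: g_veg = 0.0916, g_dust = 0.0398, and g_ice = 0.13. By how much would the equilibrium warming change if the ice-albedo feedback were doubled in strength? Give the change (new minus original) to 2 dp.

0.93 K

Original: g = 0.2614, ΔT = 3.2/(1−0.2614) = 4.3325 K.
With doubled ice-albedo: g' = 0.3914, ΔT' = 3.2/(1−0.3914) = 5.2580 K.
Change = 5.2580 − 4.3325 = 0.93 K.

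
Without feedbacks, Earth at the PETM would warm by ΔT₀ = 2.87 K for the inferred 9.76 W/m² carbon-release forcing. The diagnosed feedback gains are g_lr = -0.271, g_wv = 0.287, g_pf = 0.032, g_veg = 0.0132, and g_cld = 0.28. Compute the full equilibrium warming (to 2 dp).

4.36 K

Total gain g = -0.271 + 0.287 + 0.032 + 0.0132 + 0.28 = 0.3412.
Amplification A = 1/(1 − 0.3412) = 1.518.
ΔT = 2.87 × 1.518 = 4.36 K.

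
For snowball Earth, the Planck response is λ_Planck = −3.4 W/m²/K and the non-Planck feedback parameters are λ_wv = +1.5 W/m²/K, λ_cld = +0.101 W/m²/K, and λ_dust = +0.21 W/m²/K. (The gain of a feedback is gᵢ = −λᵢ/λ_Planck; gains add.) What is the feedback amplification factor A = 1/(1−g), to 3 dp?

2.140

Convert to gains: g_wv = 1.5/3.4 = 0.4412; g_cld = 0.101/3.4 = 0.02971; g_dust = 0.21/3.4 = 0.06176.
Total gain g = 0.53267.
A = 1/(1 − 0.53267) = 2.140.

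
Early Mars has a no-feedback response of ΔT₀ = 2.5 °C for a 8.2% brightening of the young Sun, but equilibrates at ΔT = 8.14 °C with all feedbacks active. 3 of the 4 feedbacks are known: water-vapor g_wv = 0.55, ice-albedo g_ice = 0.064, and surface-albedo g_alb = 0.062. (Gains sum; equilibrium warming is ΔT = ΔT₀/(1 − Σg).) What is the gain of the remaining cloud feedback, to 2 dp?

0.02

Amplification A = ΔT/ΔT₀ = 8.14/2.5 = 3.256.
Total gain g = 1 − 1/A = 1 − 1/3.256 = 0.6929.
Known gains sum to 0.55 + 0.064 + 0.062 = 0.676.
g_cld = 0.6929 − 0.676 = 0.02.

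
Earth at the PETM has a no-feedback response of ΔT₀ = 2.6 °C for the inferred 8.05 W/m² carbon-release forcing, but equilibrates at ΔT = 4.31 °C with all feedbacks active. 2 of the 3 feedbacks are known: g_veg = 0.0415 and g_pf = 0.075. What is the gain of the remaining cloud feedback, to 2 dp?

Amplification A = ΔT/ΔT₀ = 4.31/2.6 = 1.658.
Total gain g = 1 − 1/A = 1 − 1/1.658 = 0.3969.
Known gains sum to 0.0415 + 0.075 = 0.1165.
g_cld = 0.3969 − 0.1165 = 0.28.

0.28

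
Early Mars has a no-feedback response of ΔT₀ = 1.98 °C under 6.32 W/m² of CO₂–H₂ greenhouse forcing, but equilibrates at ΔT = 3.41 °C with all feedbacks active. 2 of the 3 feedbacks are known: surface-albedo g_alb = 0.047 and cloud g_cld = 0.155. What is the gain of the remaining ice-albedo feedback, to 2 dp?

Amplification A = ΔT/ΔT₀ = 3.41/1.98 = 1.722.
Total gain g = 1 − 1/A = 1 − 1/1.722 = 0.4193.
Known gains sum to 0.047 + 0.155 = 0.202.
g_ice = 0.4193 − 0.202 = 0.22.

0.22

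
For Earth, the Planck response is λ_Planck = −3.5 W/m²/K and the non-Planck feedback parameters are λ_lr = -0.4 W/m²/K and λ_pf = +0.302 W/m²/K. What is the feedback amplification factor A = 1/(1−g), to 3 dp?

0.973

Convert to gains: g_lr = -0.4/3.5 = -0.1143; g_pf = 0.302/3.5 = 0.08629.
Total gain g = -0.02801.
A = 1/(1 + 0.02801) = 0.973.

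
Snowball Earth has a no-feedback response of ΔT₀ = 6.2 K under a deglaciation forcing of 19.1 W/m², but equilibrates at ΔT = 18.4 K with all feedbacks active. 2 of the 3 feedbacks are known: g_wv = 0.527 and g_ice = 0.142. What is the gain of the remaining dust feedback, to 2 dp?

-0.01

Amplification A = ΔT/ΔT₀ = 18.4/6.2 = 2.968.
Total gain g = 1 − 1/A = 1 − 1/2.968 = 0.6631.
Known gains sum to 0.527 + 0.142 = 0.669.
g_dust = 0.6631 − 0.669 = -0.01.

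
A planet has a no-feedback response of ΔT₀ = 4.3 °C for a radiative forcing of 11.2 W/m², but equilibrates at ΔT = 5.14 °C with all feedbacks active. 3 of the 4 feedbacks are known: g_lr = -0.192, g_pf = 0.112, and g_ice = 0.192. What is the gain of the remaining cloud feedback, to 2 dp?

Amplification A = ΔT/ΔT₀ = 5.14/4.3 = 1.195.
Total gain g = 1 − 1/A = 1 − 1/1.195 = 0.1632.
Known gains sum to -0.192 + 0.112 + 0.192 = 0.112.
g_cld = 0.1632 − 0.112 = 0.05.

0.05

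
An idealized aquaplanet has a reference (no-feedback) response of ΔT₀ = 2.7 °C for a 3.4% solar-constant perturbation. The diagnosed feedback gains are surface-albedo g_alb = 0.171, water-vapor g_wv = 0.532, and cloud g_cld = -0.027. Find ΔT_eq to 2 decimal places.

Total gain g = 0.171 + 0.532 − 0.027 = 0.676.
Amplification A = 1/(1 − 0.676) = 3.086.
ΔT = 2.7 × 3.086 = 8.33 °C.

8.33 °C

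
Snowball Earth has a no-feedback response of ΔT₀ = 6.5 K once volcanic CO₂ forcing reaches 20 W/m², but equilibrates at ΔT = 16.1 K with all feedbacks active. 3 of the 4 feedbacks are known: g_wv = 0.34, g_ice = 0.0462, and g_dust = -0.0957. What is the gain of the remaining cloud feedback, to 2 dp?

Amplification A = ΔT/ΔT₀ = 16.1/6.5 = 2.477.
Total gain g = 1 − 1/A = 1 − 1/2.477 = 0.5963.
Known gains sum to 0.34 + 0.0462 − 0.0957 = 0.2905.
g_cld = 0.5963 − 0.2905 = 0.31.

0.31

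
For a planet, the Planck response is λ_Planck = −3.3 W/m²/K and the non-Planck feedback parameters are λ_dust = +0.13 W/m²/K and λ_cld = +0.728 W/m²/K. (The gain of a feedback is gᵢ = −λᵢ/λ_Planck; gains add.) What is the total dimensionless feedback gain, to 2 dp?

Convert to gains: g_dust = 0.13/3.3 = 0.03939; g_cld = 0.728/3.3 = 0.2206.
Total gain g = 0.25999.

0.26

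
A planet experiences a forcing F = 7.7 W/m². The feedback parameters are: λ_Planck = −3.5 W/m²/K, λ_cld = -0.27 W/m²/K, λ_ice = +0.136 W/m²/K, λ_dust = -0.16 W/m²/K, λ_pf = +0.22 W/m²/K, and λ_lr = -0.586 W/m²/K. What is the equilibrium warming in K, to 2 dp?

Net feedback parameter λ = (−3.5) + (-0.27) + (+0.136) + (-0.16) + (+0.22) + (-0.586) = -4.16 W/m²/K.
ΔT = −F/λ = −7.7/(-4.16) = 1.85 K.

1.85 K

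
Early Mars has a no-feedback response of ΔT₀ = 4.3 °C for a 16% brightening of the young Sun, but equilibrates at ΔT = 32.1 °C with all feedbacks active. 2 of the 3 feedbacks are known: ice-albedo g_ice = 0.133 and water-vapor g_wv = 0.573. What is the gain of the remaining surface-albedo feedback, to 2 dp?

0.16

Amplification A = ΔT/ΔT₀ = 32.1/4.3 = 7.465.
Total gain g = 1 − 1/A = 1 − 1/7.465 = 0.866.
Known gains sum to 0.133 + 0.573 = 0.706.
g_alb = 0.866 − 0.706 = 0.16.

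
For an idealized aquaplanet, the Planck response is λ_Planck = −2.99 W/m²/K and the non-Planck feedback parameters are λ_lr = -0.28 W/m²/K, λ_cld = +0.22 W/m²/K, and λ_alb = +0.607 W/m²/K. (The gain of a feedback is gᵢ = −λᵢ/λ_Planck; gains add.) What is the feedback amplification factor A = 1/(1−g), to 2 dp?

1.22

Convert to gains: g_lr = -0.28/2.99 = -0.09365; g_cld = 0.22/2.99 = 0.07358; g_alb = 0.607/2.99 = 0.203.
Total gain g = 0.18293.
A = 1/(1 − 0.18293) = 1.22.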